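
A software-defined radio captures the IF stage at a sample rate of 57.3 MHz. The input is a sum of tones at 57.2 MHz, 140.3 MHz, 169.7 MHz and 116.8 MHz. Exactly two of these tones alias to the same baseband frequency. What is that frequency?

2.2 MHz

fs/2 = 28.65 MHz.
57.2 MHz > fs/2 = 28.65 MHz, folds to fs − 57.2 MHz = 0.1 MHz.
140.3 MHz mod fs = 25.7 MHz.
25.7 MHz ≤ fs/2 = 28.65 MHz, appears at 25.7 MHz.
169.7 MHz mod fs = 55.1 MHz.
55.1 MHz > fs/2 = 28.65 MHz, folds to fs − 55.1 MHz = 2.2 MHz.
116.8 MHz mod fs = 2.2 MHz.
2.2 MHz ≤ fs/2 = 28.65 MHz, appears at 2.2 MHz.
116.8 MHz and 169.7 MHz both map to 2.2 MHz.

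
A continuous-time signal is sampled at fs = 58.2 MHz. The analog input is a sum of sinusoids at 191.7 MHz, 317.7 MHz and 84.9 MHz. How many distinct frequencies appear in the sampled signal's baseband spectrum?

fs/2 = 29.1 MHz.
191.7 MHz mod fs = 17.1 MHz.
17.1 MHz ≤ fs/2 = 29.1 MHz, appears at 17.1 MHz.
317.7 MHz mod fs = 26.7 MHz.
26.7 MHz ≤ fs/2 = 29.1 MHz, appears at 26.7 MHz.
84.9 MHz mod fs = 26.7 MHz.
26.7 MHz ≤ fs/2 = 29.1 MHz, appears at 26.7 MHz.
Distinct values: {17.1 MHz, 26.7 MHz} → 2.

2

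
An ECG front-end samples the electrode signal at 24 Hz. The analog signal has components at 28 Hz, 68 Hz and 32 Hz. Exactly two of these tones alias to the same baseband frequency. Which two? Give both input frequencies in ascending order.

fs/2 = 12 Hz.
28 Hz mod fs = 4 Hz.
4 Hz ≤ fs/2 = 12 Hz, appears at 4 Hz.
68 Hz mod fs = 20 Hz.
20 Hz > fs/2 = 12 Hz, folds to fs − 20 Hz = 4 Hz.
32 Hz mod fs = 8 Hz.
8 Hz ≤ fs/2 = 12 Hz, appears at 8 Hz.
28 Hz and 68 Hz both map to 4 Hz.

28 Hz, 68 Hz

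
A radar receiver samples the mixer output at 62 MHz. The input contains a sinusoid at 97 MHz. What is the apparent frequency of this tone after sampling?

27 MHz

97 MHz mod fs = 35 MHz.
35 MHz > fs/2 = 31 MHz, folds to fs − 35 MHz = 27 MHz.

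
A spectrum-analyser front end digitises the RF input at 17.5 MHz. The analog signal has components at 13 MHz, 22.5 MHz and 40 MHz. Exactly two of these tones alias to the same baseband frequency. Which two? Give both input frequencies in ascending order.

fs/2 = 8.75 MHz.
13 MHz > fs/2 = 8.75 MHz, folds to fs − 13 MHz = 4.5 MHz.
22.5 MHz mod fs = 5 MHz.
5 MHz ≤ fs/2 = 8.75 MHz, appears at 5 MHz.
40 MHz mod fs = 5 MHz.
5 MHz ≤ fs/2 = 8.75 MHz, appears at 5 MHz.
22.5 MHz and 40 MHz both map to 5 MHz.

22.5 MHz, 40 MHz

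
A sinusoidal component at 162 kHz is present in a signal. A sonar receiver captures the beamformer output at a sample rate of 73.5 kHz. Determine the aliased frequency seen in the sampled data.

15 kHz

162 kHz mod fs = 15 kHz.
15 kHz ≤ fs/2 = 36.75 kHz, appears at 15 kHz.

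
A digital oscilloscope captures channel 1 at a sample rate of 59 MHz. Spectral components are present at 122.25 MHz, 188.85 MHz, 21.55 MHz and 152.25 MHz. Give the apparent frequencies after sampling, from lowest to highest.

4.25 MHz, 11.85 MHz, 21.55 MHz, 24.75 MHz

fs/2 = 29.5 MHz.
122.25 MHz mod fs = 4.25 MHz.
4.25 MHz ≤ fs/2 = 29.5 MHz, appears at 4.25 MHz.
188.85 MHz mod fs = 11.85 MHz.
11.85 MHz ≤ fs/2 = 29.5 MHz, appears at 11.85 MHz.
21.55 MHz ≤ fs/2 = 29.5 MHz, passes unchanged.
152.25 MHz mod fs = 34.25 MHz.
34.25 MHz > fs/2 = 29.5 MHz, folds to fs − 34.25 MHz = 24.75 MHz.
Distinct values: {4.25 MHz, 11.85 MHz, 21.55 MHz, 24.75 MHz}.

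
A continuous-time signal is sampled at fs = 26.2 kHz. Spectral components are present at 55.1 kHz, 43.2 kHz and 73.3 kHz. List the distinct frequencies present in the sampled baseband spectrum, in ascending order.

2.7 kHz, 5.3 kHz, 9.2 kHz

fs/2 = 13.1 kHz.
55.1 kHz mod fs = 2.7 kHz.
2.7 kHz ≤ fs/2 = 13.1 kHz, appears at 2.7 kHz.
43.2 kHz mod fs = 17 kHz.
17 kHz > fs/2 = 13.1 kHz, folds to fs − 17 kHz = 9.2 kHz.
73.3 kHz mod fs = 20.9 kHz.
20.9 kHz > fs/2 = 13.1 kHz, folds to fs − 20.9 kHz = 5.3 kHz.
Distinct values: {2.7 kHz, 5.3 kHz, 9.2 kHz}.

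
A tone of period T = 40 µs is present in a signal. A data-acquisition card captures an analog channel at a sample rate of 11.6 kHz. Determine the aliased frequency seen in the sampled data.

1.8 kHz

T = 40 µs → f = 1/T = 25 kHz.
25 kHz mod fs = 1.8 kHz.
1.8 kHz ≤ fs/2 = 5.8 kHz, appears at 1.8 kHz.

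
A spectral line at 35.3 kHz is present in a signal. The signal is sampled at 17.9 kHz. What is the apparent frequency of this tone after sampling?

35.3 kHz mod fs = 17.4 kHz.
17.4 kHz > fs/2 = 8.95 kHz, folds to fs − 17.4 kHz = 0.5 kHz.

0.5 kHz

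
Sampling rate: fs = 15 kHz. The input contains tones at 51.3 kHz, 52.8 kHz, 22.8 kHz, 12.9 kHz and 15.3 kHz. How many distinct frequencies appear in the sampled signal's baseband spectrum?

4

fs/2 = 7.5 kHz.
51.3 kHz mod fs = 6.3 kHz.
6.3 kHz ≤ fs/2 = 7.5 kHz, appears at 6.3 kHz.
52.8 kHz mod fs = 7.8 kHz.
7.8 kHz > fs/2 = 7.5 kHz, folds to fs − 7.8 kHz = 7.2 kHz.
22.8 kHz mod fs = 7.8 kHz.
7.8 kHz > fs/2 = 7.5 kHz, folds to fs − 7.8 kHz = 7.2 kHz.
12.9 kHz > fs/2 = 7.5 kHz, folds to fs − 12.9 kHz = 2.1 kHz.
15.3 kHz mod fs = 0.3 kHz.
0.3 kHz ≤ fs/2 = 7.5 kHz, appears at 0.3 kHz.
Distinct values: {0.3 kHz, 2.1 kHz, 6.3 kHz, 7.2 kHz} → 4.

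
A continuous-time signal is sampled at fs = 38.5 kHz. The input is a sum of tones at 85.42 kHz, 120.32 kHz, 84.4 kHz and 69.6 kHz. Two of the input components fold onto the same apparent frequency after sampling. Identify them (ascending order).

fs/2 = 19.25 kHz.
85.42 kHz mod fs = 8.42 kHz.
8.42 kHz ≤ fs/2 = 19.25 kHz, appears at 8.42 kHz.
120.32 kHz mod fs = 4.82 kHz.
4.82 kHz ≤ fs/2 = 19.25 kHz, appears at 4.82 kHz.
84.4 kHz mod fs = 7.4 kHz.
7.4 kHz ≤ fs/2 = 19.25 kHz, appears at 7.4 kHz.
69.6 kHz mod fs = 31.1 kHz.
31.1 kHz > fs/2 = 19.25 kHz, folds to fs − 31.1 kHz = 7.4 kHz.
69.6 kHz and 84.4 kHz both map to 7.4 kHz.

69.6 kHz, 84.4 kHz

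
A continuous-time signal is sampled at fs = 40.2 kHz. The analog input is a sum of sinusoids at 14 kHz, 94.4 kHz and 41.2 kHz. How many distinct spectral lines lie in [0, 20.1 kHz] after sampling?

fs/2 = 20.1 kHz.
14 kHz ≤ fs/2 = 20.1 kHz, passes unchanged.
94.4 kHz mod fs = 14 kHz.
14 kHz ≤ fs/2 = 20.1 kHz, appears at 14 kHz.
41.2 kHz mod fs = 1 kHz.
1 kHz ≤ fs/2 = 20.1 kHz, appears at 1 kHz.
Distinct values: {1 kHz, 14 kHz} → 2.

2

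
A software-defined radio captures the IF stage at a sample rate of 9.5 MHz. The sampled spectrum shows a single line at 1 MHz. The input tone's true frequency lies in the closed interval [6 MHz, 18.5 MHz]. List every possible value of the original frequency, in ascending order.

8.5 MHz, 10.5 MHz, 18 MHz

Frequencies that alias to 1 MHz are k·fs ± 1 MHz for integer k ≥ 0.
k=0: 1 MHz.
k=1: 8.5 MHz, 10.5 MHz.
k=2: 18 MHz, 20 MHz.
k=3: 27.5 MHz, 29.5 MHz.
Within [6 MHz, 18.5 MHz]: 8.5 MHz, 10.5 MHz, 18 MHz.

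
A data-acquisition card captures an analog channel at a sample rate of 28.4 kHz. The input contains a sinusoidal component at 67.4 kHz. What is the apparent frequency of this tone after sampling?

67.4 kHz mod fs = 10.6 kHz.
10.6 kHz ≤ fs/2 = 14.2 kHz, appears at 10.6 kHz.

10.6 kHz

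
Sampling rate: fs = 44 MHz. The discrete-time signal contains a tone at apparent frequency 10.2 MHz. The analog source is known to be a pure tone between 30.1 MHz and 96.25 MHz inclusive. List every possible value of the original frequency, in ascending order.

Frequencies that alias to 10.2 MHz are k·fs ± 10.2 MHz for integer k ≥ 0.
k=0: 10.2 MHz.
k=1: 33.8 MHz, 54.2 MHz.
k=2: 77.8 MHz, 98.2 MHz.
k=3: 121.8 MHz, 142.2 MHz.
Within [30.1 MHz, 96.25 MHz]: 33.8 MHz, 54.2 MHz, 77.8 MHz.

33.8 MHz, 54.2 MHz, 77.8 MHz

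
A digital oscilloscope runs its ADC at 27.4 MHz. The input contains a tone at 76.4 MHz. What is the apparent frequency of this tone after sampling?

76.4 MHz mod fs = 21.6 MHz.
21.6 MHz > fs/2 = 13.7 MHz, folds to fs − 21.6 MHz = 5.8 MHz.

5.8 MHz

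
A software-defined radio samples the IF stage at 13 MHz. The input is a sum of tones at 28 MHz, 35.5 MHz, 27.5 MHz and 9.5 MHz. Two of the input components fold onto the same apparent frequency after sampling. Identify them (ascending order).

fs/2 = 6.5 MHz.
28 MHz mod fs = 2 MHz.
2 MHz ≤ fs/2 = 6.5 MHz, appears at 2 MHz.
35.5 MHz mod fs = 9.5 MHz.
9.5 MHz > fs/2 = 6.5 MHz, folds to fs − 9.5 MHz = 3.5 MHz.
27.5 MHz mod fs = 1.5 MHz.
1.5 MHz ≤ fs/2 = 6.5 MHz, appears at 1.5 MHz.
9.5 MHz > fs/2 = 6.5 MHz, folds to fs − 9.5 MHz = 3.5 MHz.
9.5 MHz and 35.5 MHz both map to 3.5 MHz.

9.5 MHz, 35.5 MHz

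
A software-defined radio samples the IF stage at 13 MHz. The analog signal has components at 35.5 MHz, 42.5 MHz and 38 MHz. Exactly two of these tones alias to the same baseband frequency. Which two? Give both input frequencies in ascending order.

fs/2 = 6.5 MHz.
35.5 MHz mod fs = 9.5 MHz.
9.5 MHz > fs/2 = 6.5 MHz, folds to fs − 9.5 MHz = 3.5 MHz.
42.5 MHz mod fs = 3.5 MHz.
3.5 MHz ≤ fs/2 = 6.5 MHz, appears at 3.5 MHz.
38 MHz mod fs = 12 MHz.
12 MHz > fs/2 = 6.5 MHz, folds to fs − 12 MHz = 1 MHz.
35.5 MHz and 42.5 MHz both map to 3.5 MHz.

35.5 MHz, 42.5 MHz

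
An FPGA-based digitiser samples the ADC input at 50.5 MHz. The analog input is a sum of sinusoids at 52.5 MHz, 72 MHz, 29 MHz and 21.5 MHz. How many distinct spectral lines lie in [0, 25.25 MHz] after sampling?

2

fs/2 = 25.25 MHz.
52.5 MHz mod fs = 2 MHz.
2 MHz ≤ fs/2 = 25.25 MHz, appears at 2 MHz.
72 MHz mod fs = 21.5 MHz.
21.5 MHz ≤ fs/2 = 25.25 MHz, appears at 21.5 MHz.
29 MHz > fs/2 = 25.25 MHz, folds to fs − 29 MHz = 21.5 MHz.
21.5 MHz ≤ fs/2 = 25.25 MHz, passes unchanged.
Distinct values: {2 MHz, 21.5 MHz} → 2.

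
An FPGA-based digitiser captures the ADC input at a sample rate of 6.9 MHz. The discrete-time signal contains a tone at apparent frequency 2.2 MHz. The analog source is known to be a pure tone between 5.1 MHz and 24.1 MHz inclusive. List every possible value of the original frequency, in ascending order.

Frequencies that alias to 2.2 MHz are k·fs ± 2.2 MHz for integer k ≥ 0.
k=0: 2.2 MHz.
k=1: 4.7 MHz, 9.1 MHz.
k=2: 11.6 MHz, 16 MHz.
k=3: 18.5 MHz, 22.9 MHz.
k=4: 25.4 MHz, 29.8 MHz.
Within [5.1 MHz, 24.1 MHz]: 9.1 MHz, 11.6 MHz, 16 MHz, 18.5 MHz, 22.9 MHz.

9.1 MHz, 11.6 MHz, 16 MHz, 18.5 MHz, 22.9 MHz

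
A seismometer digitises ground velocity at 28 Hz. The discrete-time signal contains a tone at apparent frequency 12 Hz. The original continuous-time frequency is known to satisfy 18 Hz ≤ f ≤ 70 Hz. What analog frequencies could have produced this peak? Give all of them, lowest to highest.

40 Hz, 44 Hz, 68 Hz

Frequencies that alias to 12 Hz are k·fs ± 12 Hz for integer k ≥ 0.
k=0: 12 Hz.
k=1: 16 Hz, 40 Hz.
k=2: 44 Hz, 68 Hz.
k=3: 72 Hz, 96 Hz.
Within [18 Hz, 70 Hz]: 40 Hz, 44 Hz, 68 Hz.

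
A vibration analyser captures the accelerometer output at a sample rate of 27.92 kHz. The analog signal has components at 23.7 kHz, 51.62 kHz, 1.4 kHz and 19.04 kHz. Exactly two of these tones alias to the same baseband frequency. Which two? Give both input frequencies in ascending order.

23.7 kHz, 51.62 kHz

fs/2 = 13.96 kHz.
23.7 kHz > fs/2 = 13.96 kHz, folds to fs − 23.7 kHz = 4.22 kHz.
51.62 kHz mod fs = 23.7 kHz.
23.7 kHz > fs/2 = 13.96 kHz, folds to fs − 23.7 kHz = 4.22 kHz.
1.4 kHz ≤ fs/2 = 13.96 kHz, passes unchanged.
19.04 kHz > fs/2 = 13.96 kHz, folds to fs − 19.04 kHz = 8.88 kHz.
23.7 kHz and 51.62 kHz both map to 4.22 kHz.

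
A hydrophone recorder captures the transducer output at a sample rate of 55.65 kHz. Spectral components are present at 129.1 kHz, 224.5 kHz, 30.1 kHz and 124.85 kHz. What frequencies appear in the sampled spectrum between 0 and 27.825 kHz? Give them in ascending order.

fs/2 = 27.825 kHz.
129.1 kHz mod fs = 17.8 kHz.
17.8 kHz ≤ fs/2 = 27.825 kHz, appears at 17.8 kHz.
224.5 kHz mod fs = 1.9 kHz.
1.9 kHz ≤ fs/2 = 27.825 kHz, appears at 1.9 kHz.
30.1 kHz > fs/2 = 27.825 kHz, folds to fs − 30.1 kHz = 25.55 kHz.
124.85 kHz mod fs = 13.55 kHz.
13.55 kHz ≤ fs/2 = 27.825 kHz, appears at 13.55 kHz.
Distinct values: {1.9 kHz, 13.55 kHz, 17.8 kHz, 25.55 kHz}.

1.9 kHz, 13.55 kHz, 17.8 kHz, 25.55 kHz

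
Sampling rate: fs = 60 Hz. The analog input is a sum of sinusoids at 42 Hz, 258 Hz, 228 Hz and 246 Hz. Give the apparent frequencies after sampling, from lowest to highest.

fs/2 = 30 Hz.
42 Hz > fs/2 = 30 Hz, folds to fs − 42 Hz = 18 Hz.
258 Hz mod fs = 18 Hz.
18 Hz ≤ fs/2 = 30 Hz, appears at 18 Hz.
228 Hz mod fs = 48 Hz.
48 Hz > fs/2 = 30 Hz, folds to fs − 48 Hz = 12 Hz.
246 Hz mod fs = 6 Hz.
6 Hz ≤ fs/2 = 30 Hz, appears at 6 Hz.
Distinct values: {6 Hz, 12 Hz, 18 Hz}.

6 Hz, 12 Hz, 18 Hz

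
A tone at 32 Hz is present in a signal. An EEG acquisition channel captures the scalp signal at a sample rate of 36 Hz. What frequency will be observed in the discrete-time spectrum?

32 Hz > fs/2 = 18 Hz, folds to fs − 32 Hz = 4 Hz.

4 Hz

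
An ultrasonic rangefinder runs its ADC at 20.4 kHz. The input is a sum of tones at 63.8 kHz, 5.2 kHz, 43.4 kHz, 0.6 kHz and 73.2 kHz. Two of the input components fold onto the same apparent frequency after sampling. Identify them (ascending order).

43.4 kHz, 63.8 kHz

fs/2 = 10.2 kHz.
63.8 kHz mod fs = 2.6 kHz.
2.6 kHz ≤ fs/2 = 10.2 kHz, appears at 2.6 kHz.
5.2 kHz ≤ fs/2 = 10.2 kHz, passes unchanged.
43.4 kHz mod fs = 2.6 kHz.
2.6 kHz ≤ fs/2 = 10.2 kHz, appears at 2.6 kHz.
0.6 kHz ≤ fs/2 = 10.2 kHz, passes unchanged.
73.2 kHz mod fs = 12 kHz.
12 kHz > fs/2 = 10.2 kHz, folds to fs − 12 kHz = 8.4 kHz.
43.4 kHz and 63.8 kHz both map to 2.6 kHz.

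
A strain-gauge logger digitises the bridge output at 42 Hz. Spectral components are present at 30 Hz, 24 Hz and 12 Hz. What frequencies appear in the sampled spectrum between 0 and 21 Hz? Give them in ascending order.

12 Hz, 18 Hz

fs/2 = 21 Hz.
30 Hz > fs/2 = 21 Hz, folds to fs − 30 Hz = 12 Hz.
24 Hz > fs/2 = 21 Hz, folds to fs − 24 Hz = 18 Hz.
12 Hz ≤ fs/2 = 21 Hz, passes unchanged.
Distinct values: {12 Hz, 18 Hz}.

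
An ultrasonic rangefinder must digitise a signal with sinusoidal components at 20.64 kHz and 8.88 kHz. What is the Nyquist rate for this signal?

Highest-frequency component: 20.64 kHz.
Nyquist rate = 2 × 20.64 kHz = 41.28 kHz.

41.28 kHz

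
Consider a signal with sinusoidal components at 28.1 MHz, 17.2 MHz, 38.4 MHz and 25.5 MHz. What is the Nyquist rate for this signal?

Highest-frequency component: 38.4 MHz.
Nyquist rate = 2 × 38.4 MHz = 76.8 MHz.

76.8 MHz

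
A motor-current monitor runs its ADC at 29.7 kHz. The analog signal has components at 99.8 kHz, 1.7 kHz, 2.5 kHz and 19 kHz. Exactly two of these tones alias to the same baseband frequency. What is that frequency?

10.7 kHz

fs/2 = 14.85 kHz.
99.8 kHz mod fs = 10.7 kHz.
10.7 kHz ≤ fs/2 = 14.85 kHz, appears at 10.7 kHz.
1.7 kHz ≤ fs/2 = 14.85 kHz, passes unchanged.
2.5 kHz ≤ fs/2 = 14.85 kHz, passes unchanged.
19 kHz > fs/2 = 14.85 kHz, folds to fs − 19 kHz = 10.7 kHz.
19 kHz and 99.8 kHz both map to 10.7 kHz.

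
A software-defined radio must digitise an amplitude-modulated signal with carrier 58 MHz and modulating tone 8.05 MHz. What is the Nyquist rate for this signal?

AM sidebands sit at fc ± fm = 49.95 MHz and 66.05 MHz.
Highest-frequency component: 66.05 MHz.
Nyquist rate = 2 × 66.05 MHz = 132.1 MHz.

132.1 MHz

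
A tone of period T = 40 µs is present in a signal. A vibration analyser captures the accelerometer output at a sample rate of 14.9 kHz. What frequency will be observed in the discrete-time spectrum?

T = 40 µs → f = 1/T = 25 kHz.
25 kHz mod fs = 10.1 kHz.
10.1 kHz > fs/2 = 7.45 kHz, folds to fs − 10.1 kHz = 4.8 kHz.

4.8 kHz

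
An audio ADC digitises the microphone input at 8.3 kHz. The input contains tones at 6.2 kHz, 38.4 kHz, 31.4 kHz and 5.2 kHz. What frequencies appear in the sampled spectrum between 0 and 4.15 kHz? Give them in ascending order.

fs/2 = 4.15 kHz.
6.2 kHz > fs/2 = 4.15 kHz, folds to fs − 6.2 kHz = 2.1 kHz.
38.4 kHz mod fs = 5.2 kHz.
5.2 kHz > fs/2 = 4.15 kHz, folds to fs − 5.2 kHz = 3.1 kHz.
31.4 kHz mod fs = 6.5 kHz.
6.5 kHz > fs/2 = 4.15 kHz, folds to fs − 6.5 kHz = 1.8 kHz.
5.2 kHz > fs/2 = 4.15 kHz, folds to fs − 5.2 kHz = 3.1 kHz.
Distinct values: {1.8 kHz, 2.1 kHz, 3.1 kHz}.

1.8 kHz, 2.1 kHz, 3.1 kHz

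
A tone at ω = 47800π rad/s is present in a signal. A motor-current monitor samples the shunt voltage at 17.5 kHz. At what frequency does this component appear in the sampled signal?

6.4 kHz

ω = 47800π rad/s → f = ω/(2π) = 23900 Hz = 23.9 kHz.
23.9 kHz mod fs = 6.4 kHz.
6.4 kHz ≤ fs/2 = 8.75 kHz, appears at 6.4 kHz.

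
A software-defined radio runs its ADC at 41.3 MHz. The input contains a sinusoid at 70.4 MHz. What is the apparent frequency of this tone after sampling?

70.4 MHz mod fs = 29.1 MHz.
29.1 MHz > fs/2 = 20.65 MHz, folds to fs − 29.1 MHz = 12.2 MHz.

12.2 MHz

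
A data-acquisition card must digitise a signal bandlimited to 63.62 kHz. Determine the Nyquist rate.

Nyquist rate = 2 × 63.62 kHz = 127.24 kHz.

127.24 kHz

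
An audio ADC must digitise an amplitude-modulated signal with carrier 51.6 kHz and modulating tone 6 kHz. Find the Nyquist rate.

AM sidebands sit at fc ± fm = 45.6 kHz and 57.6 kHz.
Highest-frequency component: 57.6 kHz.
Nyquist rate = 2 × 57.6 kHz = 115.2 kHz.

115.2 kHz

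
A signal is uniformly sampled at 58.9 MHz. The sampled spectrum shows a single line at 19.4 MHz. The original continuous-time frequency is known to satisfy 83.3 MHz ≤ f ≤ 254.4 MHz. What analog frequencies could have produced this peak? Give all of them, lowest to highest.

98.4 MHz, 137.2 MHz, 157.3 MHz, 196.1 MHz, 216.2 MHz

Frequencies that alias to 19.4 MHz are k·fs ± 19.4 MHz for integer k ≥ 0.
k=0: 19.4 MHz.
k=1: 39.5 MHz, 78.3 MHz.
k=2: 98.4 MHz, 137.2 MHz.
k=3: 157.3 MHz, 196.1 MHz.
k=4: 216.2 MHz, 255 MHz.
k=5: 275.1 MHz, 313.9 MHz.
Within [83.3 MHz, 254.4 MHz]: 98.4 MHz, 137.2 MHz, 157.3 MHz, 196.1 MHz, 216.2 MHz.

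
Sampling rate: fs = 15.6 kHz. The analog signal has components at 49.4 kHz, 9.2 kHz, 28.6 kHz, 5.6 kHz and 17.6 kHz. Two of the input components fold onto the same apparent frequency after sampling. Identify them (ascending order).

fs/2 = 7.8 kHz.
49.4 kHz mod fs = 2.6 kHz.
2.6 kHz ≤ fs/2 = 7.8 kHz, appears at 2.6 kHz.
9.2 kHz > fs/2 = 7.8 kHz, folds to fs − 9.2 kHz = 6.4 kHz.
28.6 kHz mod fs = 13 kHz.
13 kHz > fs/2 = 7.8 kHz, folds to fs − 13 kHz = 2.6 kHz.
5.6 kHz ≤ fs/2 = 7.8 kHz, passes unchanged.
17.6 kHz mod fs = 2 kHz.
2 kHz ≤ fs/2 = 7.8 kHz, appears at 2 kHz.
28.6 kHz and 49.4 kHz both map to 2.6 kHz.

28.6 kHz, 49.4 kHz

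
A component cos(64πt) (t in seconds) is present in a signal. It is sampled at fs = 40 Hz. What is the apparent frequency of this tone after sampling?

ω = 64π rad/s → f = ω/(2π) = 32 Hz.
32 Hz > fs/2 = 20 Hz, folds to fs − 32 Hz = 8 Hz.

8 Hz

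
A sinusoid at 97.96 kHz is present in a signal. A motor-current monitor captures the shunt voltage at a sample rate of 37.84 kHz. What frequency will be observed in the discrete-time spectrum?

15.56 kHz

97.96 kHz mod fs = 22.28 kHz.
22.28 kHz > fs/2 = 18.92 kHz, folds to fs − 22.28 kHz = 15.56 kHz.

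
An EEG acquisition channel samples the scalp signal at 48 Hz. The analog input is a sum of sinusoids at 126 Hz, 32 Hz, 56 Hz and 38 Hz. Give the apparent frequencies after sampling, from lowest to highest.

fs/2 = 24 Hz.
126 Hz mod fs = 30 Hz.
30 Hz > fs/2 = 24 Hz, folds to fs − 30 Hz = 18 Hz.
32 Hz > fs/2 = 24 Hz, folds to fs − 32 Hz = 16 Hz.
56 Hz mod fs = 8 Hz.
8 Hz ≤ fs/2 = 24 Hz, appears at 8 Hz.
38 Hz > fs/2 = 24 Hz, folds to fs − 38 Hz = 10 Hz.
Distinct values: {8 Hz, 10 Hz, 16 Hz, 18 Hz}.

8 Hz, 10 Hz, 16 Hz, 18 Hz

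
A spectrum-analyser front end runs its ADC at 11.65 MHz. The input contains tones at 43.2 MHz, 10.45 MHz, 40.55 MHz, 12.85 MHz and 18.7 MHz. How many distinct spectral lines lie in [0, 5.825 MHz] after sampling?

fs/2 = 5.825 MHz.
43.2 MHz mod fs = 8.25 MHz.
8.25 MHz > fs/2 = 5.825 MHz, folds to fs − 8.25 MHz = 3.4 MHz.
10.45 MHz > fs/2 = 5.825 MHz, folds to fs − 10.45 MHz = 1.2 MHz.
40.55 MHz mod fs = 5.6 MHz.
5.6 MHz ≤ fs/2 = 5.825 MHz, appears at 5.6 MHz.
12.85 MHz mod fs = 1.2 MHz.
1.2 MHz ≤ fs/2 = 5.825 MHz, appears at 1.2 MHz.
18.7 MHz mod fs = 7.05 MHz.
7.05 MHz > fs/2 = 5.825 MHz, folds to fs − 7.05 MHz = 4.6 MHz.
Distinct values: {1.2 MHz, 3.4 MHz, 4.6 MHz, 5.6 MHz} → 4.

4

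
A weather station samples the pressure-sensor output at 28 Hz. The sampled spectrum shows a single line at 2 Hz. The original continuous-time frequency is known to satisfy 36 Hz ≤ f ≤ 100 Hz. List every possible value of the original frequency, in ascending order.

54 Hz, 58 Hz, 82 Hz, 86 Hz

Frequencies that alias to 2 Hz are k·fs ± 2 Hz for integer k ≥ 0.
k=0: 2 Hz.
k=1: 26 Hz, 30 Hz.
k=2: 54 Hz, 58 Hz.
k=3: 82 Hz, 86 Hz.
k=4: 110 Hz, 114 Hz.
Within [36 Hz, 100 Hz]: 54 Hz, 58 Hz, 82 Hz, 86 Hz.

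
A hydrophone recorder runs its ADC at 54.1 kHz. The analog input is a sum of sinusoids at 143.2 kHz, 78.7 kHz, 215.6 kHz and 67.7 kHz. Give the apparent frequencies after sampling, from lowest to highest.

fs/2 = 27.05 kHz.
143.2 kHz mod fs = 35 kHz.
35 kHz > fs/2 = 27.05 kHz, folds to fs − 35 kHz = 19.1 kHz.
78.7 kHz mod fs = 24.6 kHz.
24.6 kHz ≤ fs/2 = 27.05 kHz, appears at 24.6 kHz.
215.6 kHz mod fs = 53.3 kHz.
53.3 kHz > fs/2 = 27.05 kHz, folds to fs − 53.3 kHz = 0.8 kHz.
67.7 kHz mod fs = 13.6 kHz.
13.6 kHz ≤ fs/2 = 27.05 kHz, appears at 13.6 kHz.
Distinct values: {0.8 kHz, 13.6 kHz, 19.1 kHz, 24.6 kHz}.

0.8 kHz, 13.6 kHz, 19.1 kHz, 24.6 kHz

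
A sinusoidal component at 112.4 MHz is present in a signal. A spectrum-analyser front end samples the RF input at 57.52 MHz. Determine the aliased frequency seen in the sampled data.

112.4 MHz mod fs = 54.88 MHz.
54.88 MHz > fs/2 = 28.76 MHz, folds to fs − 54.88 MHz = 2.64 MHz.

2.64 MHz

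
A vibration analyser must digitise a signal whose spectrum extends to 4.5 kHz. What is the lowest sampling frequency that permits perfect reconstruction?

Nyquist rate = 2 × 4.5 kHz = 9 kHz.

9 kHz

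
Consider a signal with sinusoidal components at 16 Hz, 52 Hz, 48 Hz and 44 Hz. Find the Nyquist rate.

Highest-frequency component: 52 Hz.
Nyquist rate = 2 × 52 Hz = 104 Hz.

104 Hz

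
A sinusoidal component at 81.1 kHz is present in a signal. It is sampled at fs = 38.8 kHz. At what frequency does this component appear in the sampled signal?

81.1 kHz mod fs = 3.5 kHz.
3.5 kHz ≤ fs/2 = 19.4 kHz, appears at 3.5 kHz.

3.5 kHz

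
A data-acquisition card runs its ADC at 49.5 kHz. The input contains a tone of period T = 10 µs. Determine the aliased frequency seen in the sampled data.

1 kHz

T = 10 µs → f = 1/T = 100 kHz.
100 kHz mod fs = 1 kHz.
1 kHz ≤ fs/2 = 24.75 kHz, appears at 1 kHz.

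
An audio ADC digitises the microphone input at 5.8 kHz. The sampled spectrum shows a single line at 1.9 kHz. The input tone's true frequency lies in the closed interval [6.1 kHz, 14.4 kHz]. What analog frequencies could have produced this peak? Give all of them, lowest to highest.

7.7 kHz, 9.7 kHz, 13.5 kHz

Frequencies that alias to 1.9 kHz are k·fs ± 1.9 kHz for integer k ≥ 0.
k=0: 1.9 kHz.
k=1: 3.9 kHz, 7.7 kHz.
k=2: 9.7 kHz, 13.5 kHz.
k=3: 15.5 kHz, 19.3 kHz.
Within [6.1 kHz, 14.4 kHz]: 7.7 kHz, 9.7 kHz, 13.5 kHz.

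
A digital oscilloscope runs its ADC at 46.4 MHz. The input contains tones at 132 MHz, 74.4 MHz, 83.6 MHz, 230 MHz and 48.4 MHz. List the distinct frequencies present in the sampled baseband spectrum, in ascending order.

2 MHz, 7.2 MHz, 9.2 MHz, 18.4 MHz

fs/2 = 23.2 MHz.
132 MHz mod fs = 39.2 MHz.
39.2 MHz > fs/2 = 23.2 MHz, folds to fs − 39.2 MHz = 7.2 MHz.
74.4 MHz mod fs = 28 MHz.
28 MHz > fs/2 = 23.2 MHz, folds to fs − 28 MHz = 18.4 MHz.
83.6 MHz mod fs = 37.2 MHz.
37.2 MHz > fs/2 = 23.2 MHz, folds to fs − 37.2 MHz = 9.2 MHz.
230 MHz mod fs = 44.4 MHz.
44.4 MHz > fs/2 = 23.2 MHz, folds to fs − 44.4 MHz = 2 MHz.
48.4 MHz mod fs = 2 MHz.
2 MHz ≤ fs/2 = 23.2 MHz, appears at 2 MHz.
Distinct values: {2 MHz, 7.2 MHz, 9.2 MHz, 18.4 MHz}.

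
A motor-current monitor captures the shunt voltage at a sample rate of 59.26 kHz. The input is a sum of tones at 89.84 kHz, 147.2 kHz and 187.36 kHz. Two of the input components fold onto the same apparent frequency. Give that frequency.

28.68 kHz

fs/2 = 29.63 kHz.
89.84 kHz mod fs = 30.58 kHz.
30.58 kHz > fs/2 = 29.63 kHz, folds to fs − 30.58 kHz = 28.68 kHz.
147.2 kHz mod fs = 28.68 kHz.
28.68 kHz ≤ fs/2 = 29.63 kHz, appears at 28.68 kHz.
187.36 kHz mod fs = 9.58 kHz.
9.58 kHz ≤ fs/2 = 29.63 kHz, appears at 9.58 kHz.
89.84 kHz and 147.2 kHz both map to 28.68 kHz.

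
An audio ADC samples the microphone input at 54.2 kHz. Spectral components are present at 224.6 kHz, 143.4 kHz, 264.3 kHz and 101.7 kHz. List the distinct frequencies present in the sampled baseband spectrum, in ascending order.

fs/2 = 27.1 kHz.
224.6 kHz mod fs = 7.8 kHz.
7.8 kHz ≤ fs/2 = 27.1 kHz, appears at 7.8 kHz.
143.4 kHz mod fs = 35 kHz.
35 kHz > fs/2 = 27.1 kHz, folds to fs − 35 kHz = 19.2 kHz.
264.3 kHz mod fs = 47.5 kHz.
47.5 kHz > fs/2 = 27.1 kHz, folds to fs − 47.5 kHz = 6.7 kHz.
101.7 kHz mod fs = 47.5 kHz.
47.5 kHz > fs/2 = 27.1 kHz, folds to fs − 47.5 kHz = 6.7 kHz.
Distinct values: {6.7 kHz, 7.8 kHz, 19.2 kHz}.

6.7 kHz, 7.8 kHz, 19.2 kHz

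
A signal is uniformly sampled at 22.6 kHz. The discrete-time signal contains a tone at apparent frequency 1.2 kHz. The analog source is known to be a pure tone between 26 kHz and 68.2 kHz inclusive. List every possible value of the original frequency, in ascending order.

Frequencies that alias to 1.2 kHz are k·fs ± 1.2 kHz for integer k ≥ 0.
k=0: 1.2 kHz.
k=1: 21.4 kHz, 23.8 kHz.
k=2: 44 kHz, 46.4 kHz.
k=3: 66.6 kHz, 69 kHz.
k=4: 89.2 kHz, 91.6 kHz.
Within [26 kHz, 68.2 kHz]: 44 kHz, 46.4 kHz, 66.6 kHz.

44 kHz, 46.4 kHz, 66.6 kHz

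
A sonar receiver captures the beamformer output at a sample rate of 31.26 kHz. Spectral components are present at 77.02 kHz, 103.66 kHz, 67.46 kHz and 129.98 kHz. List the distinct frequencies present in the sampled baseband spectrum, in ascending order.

fs/2 = 15.63 kHz.
77.02 kHz mod fs = 14.5 kHz.
14.5 kHz ≤ fs/2 = 15.63 kHz, appears at 14.5 kHz.
103.66 kHz mod fs = 9.88 kHz.
9.88 kHz ≤ fs/2 = 15.63 kHz, appears at 9.88 kHz.
67.46 kHz mod fs = 4.94 kHz.
4.94 kHz ≤ fs/2 = 15.63 kHz, appears at 4.94 kHz.
129.98 kHz mod fs = 4.94 kHz.
4.94 kHz ≤ fs/2 = 15.63 kHz, appears at 4.94 kHz.
Distinct values: {4.94 kHz, 9.88 kHz, 14.5 kHz}.

4.94 kHz, 9.88 kHz, 14.5 kHz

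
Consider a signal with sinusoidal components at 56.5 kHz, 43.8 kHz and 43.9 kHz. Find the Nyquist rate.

Highest-frequency component: 56.5 kHz.
Nyquist rate = 2 × 56.5 kHz = 113 kHz.

113 kHz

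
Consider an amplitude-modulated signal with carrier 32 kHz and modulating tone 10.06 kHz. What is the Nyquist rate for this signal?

84.12 kHz

AM sidebands sit at fc ± fm = 21.94 kHz and 42.06 kHz.
Highest-frequency component: 42.06 kHz.
Nyquist rate = 2 × 42.06 kHz = 84.12 kHz.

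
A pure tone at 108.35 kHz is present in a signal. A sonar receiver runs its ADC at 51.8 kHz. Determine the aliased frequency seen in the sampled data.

108.35 kHz mod fs = 4.75 kHz.
4.75 kHz ≤ fs/2 = 25.9 kHz, appears at 4.75 kHz.

4.75 kHz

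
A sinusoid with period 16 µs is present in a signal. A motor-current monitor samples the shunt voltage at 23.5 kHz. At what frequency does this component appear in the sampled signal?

T = 16 µs → f = 1/T = 62.5 kHz.
62.5 kHz mod fs = 15.5 kHz.
15.5 kHz > fs/2 = 11.75 kHz, folds to fs − 15.5 kHz = 8 kHz.

8 kHz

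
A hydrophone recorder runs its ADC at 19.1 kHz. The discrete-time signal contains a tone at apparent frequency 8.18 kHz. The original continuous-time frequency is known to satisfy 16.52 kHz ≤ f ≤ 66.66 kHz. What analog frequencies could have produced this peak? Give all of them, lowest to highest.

27.28 kHz, 30.02 kHz, 46.38 kHz, 49.12 kHz, 65.48 kHz

Frequencies that alias to 8.18 kHz are k·fs ± 8.18 kHz for integer k ≥ 0.
k=0: 8.18 kHz.
k=1: 10.92 kHz, 27.28 kHz.
k=2: 30.02 kHz, 46.38 kHz.
k=3: 49.12 kHz, 65.48 kHz.
k=4: 68.22 kHz, 84.58 kHz.
Within [16.52 kHz, 66.66 kHz]: 27.28 kHz, 30.02 kHz, 46.38 kHz, 49.12 kHz, 65.48 kHz.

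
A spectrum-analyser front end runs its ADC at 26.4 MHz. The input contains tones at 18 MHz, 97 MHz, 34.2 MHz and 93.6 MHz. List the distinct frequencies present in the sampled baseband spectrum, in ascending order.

fs/2 = 13.2 MHz.
18 MHz > fs/2 = 13.2 MHz, folds to fs − 18 MHz = 8.4 MHz.
97 MHz mod fs = 17.8 MHz.
17.8 MHz > fs/2 = 13.2 MHz, folds to fs − 17.8 MHz = 8.6 MHz.
34.2 MHz mod fs = 7.8 MHz.
7.8 MHz ≤ fs/2 = 13.2 MHz, appears at 7.8 MHz.
93.6 MHz mod fs = 14.4 MHz.
14.4 MHz > fs/2 = 13.2 MHz, folds to fs − 14.4 MHz = 12 MHz.
Distinct values: {7.8 MHz, 8.4 MHz, 8.6 MHz, 12 MHz}.

7.8 MHz, 8.4 MHz, 8.6 MHz, 12 MHz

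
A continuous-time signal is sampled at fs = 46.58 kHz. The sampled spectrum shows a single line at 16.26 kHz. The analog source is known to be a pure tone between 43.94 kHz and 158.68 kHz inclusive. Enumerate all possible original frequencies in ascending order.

Frequencies that alias to 16.26 kHz are k·fs ± 16.26 kHz for integer k ≥ 0.
k=0: 16.26 kHz.
k=1: 30.32 kHz, 62.84 kHz.
k=2: 76.9 kHz, 109.42 kHz.
k=3: 123.48 kHz, 156 kHz.
k=4: 170.06 kHz, 202.58 kHz.
Within [43.94 kHz, 158.68 kHz]: 62.84 kHz, 76.9 kHz, 109.42 kHz, 123.48 kHz, 156 kHz.

62.84 kHz, 76.9 kHz, 109.42 kHz, 123.48 kHz, 156 kHz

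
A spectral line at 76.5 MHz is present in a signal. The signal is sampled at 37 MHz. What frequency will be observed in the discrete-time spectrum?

76.5 MHz mod fs = 2.5 MHz.
2.5 MHz ≤ fs/2 = 18.5 MHz, appears at 2.5 MHz.

2.5 MHz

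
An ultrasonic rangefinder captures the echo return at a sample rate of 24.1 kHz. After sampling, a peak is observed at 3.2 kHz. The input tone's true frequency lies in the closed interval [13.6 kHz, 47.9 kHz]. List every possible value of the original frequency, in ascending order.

Frequencies that alias to 3.2 kHz are k·fs ± 3.2 kHz for integer k ≥ 0.
k=0: 3.2 kHz.
k=1: 20.9 kHz, 27.3 kHz.
k=2: 45 kHz, 51.4 kHz.
k=3: 69.1 kHz, 75.5 kHz.
Within [13.6 kHz, 47.9 kHz]: 20.9 kHz, 27.3 kHz, 45 kHz.

20.9 kHz, 27.3 kHz, 45 kHz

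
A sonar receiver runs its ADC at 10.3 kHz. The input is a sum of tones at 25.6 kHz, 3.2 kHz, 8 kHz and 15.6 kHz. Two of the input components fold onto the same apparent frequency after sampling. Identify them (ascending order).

fs/2 = 5.15 kHz.
25.6 kHz mod fs = 5 kHz.
5 kHz ≤ fs/2 = 5.15 kHz, appears at 5 kHz.
3.2 kHz ≤ fs/2 = 5.15 kHz, passes unchanged.
8 kHz > fs/2 = 5.15 kHz, folds to fs − 8 kHz = 2.3 kHz.
15.6 kHz mod fs = 5.3 kHz.
5.3 kHz > fs/2 = 5.15 kHz, folds to fs − 5.3 kHz = 5 kHz.
15.6 kHz and 25.6 kHz both map to 5 kHz.

15.6 kHz, 25.6 kHz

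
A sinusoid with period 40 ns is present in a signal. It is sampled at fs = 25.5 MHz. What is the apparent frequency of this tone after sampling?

0.5 MHz

T = 40 ns → f = 1/T = 25 MHz.
25 MHz > fs/2 = 12.75 MHz, folds to fs − 25 MHz = 0.5 MHz.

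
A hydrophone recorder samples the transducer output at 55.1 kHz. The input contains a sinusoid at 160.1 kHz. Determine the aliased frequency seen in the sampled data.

5.2 kHz

160.1 kHz mod fs = 49.9 kHz.
49.9 kHz > fs/2 = 27.55 kHz, folds to fs − 49.9 kHz = 5.2 kHz.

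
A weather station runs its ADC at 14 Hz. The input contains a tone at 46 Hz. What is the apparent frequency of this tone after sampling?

46 Hz mod fs = 4 Hz.
4 Hz ≤ fs/2 = 7 Hz, appears at 4 Hz.

4 Hz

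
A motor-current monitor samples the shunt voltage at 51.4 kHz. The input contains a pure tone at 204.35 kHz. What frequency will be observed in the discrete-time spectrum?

204.35 kHz mod fs = 50.15 kHz.
50.15 kHz > fs/2 = 25.7 kHz, folds to fs − 50.15 kHz = 1.25 kHz.

1.25 kHz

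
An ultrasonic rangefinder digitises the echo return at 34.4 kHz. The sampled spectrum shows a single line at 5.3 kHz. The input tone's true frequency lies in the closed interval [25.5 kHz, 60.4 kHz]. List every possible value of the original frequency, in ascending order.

29.1 kHz, 39.7 kHz

Frequencies that alias to 5.3 kHz are k·fs ± 5.3 kHz for integer k ≥ 0.
k=0: 5.3 kHz.
k=1: 29.1 kHz, 39.7 kHz.
k=2: 63.5 kHz, 74.1 kHz.
Within [25.5 kHz, 60.4 kHz]: 29.1 kHz, 39.7 kHz.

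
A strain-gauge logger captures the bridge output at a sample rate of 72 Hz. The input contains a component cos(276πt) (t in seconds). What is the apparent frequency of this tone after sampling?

ω = 276π rad/s → f = ω/(2π) = 138 Hz.
138 Hz mod fs = 66 Hz.
66 Hz > fs/2 = 36 Hz, folds to fs − 66 Hz = 6 Hz.

6 Hz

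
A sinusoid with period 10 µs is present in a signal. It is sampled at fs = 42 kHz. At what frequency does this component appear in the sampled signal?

16 kHz

T = 10 µs → f = 1/T = 100 kHz.
100 kHz mod fs = 16 kHz.
16 kHz ≤ fs/2 = 21 kHz, appears at 16 kHz.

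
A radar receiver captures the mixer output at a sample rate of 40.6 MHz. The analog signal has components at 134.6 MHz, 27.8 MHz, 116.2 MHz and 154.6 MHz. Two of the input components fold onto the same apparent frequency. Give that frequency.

12.8 MHz

fs/2 = 20.3 MHz.
134.6 MHz mod fs = 12.8 MHz.
12.8 MHz ≤ fs/2 = 20.3 MHz, appears at 12.8 MHz.
27.8 MHz > fs/2 = 20.3 MHz, folds to fs − 27.8 MHz = 12.8 MHz.
116.2 MHz mod fs = 35 MHz.
35 MHz > fs/2 = 20.3 MHz, folds to fs − 35 MHz = 5.6 MHz.
154.6 MHz mod fs = 32.8 MHz.
32.8 MHz > fs/2 = 20.3 MHz, folds to fs − 32.8 MHz = 7.8 MHz.
27.8 MHz and 134.6 MHz both map to 12.8 MHz.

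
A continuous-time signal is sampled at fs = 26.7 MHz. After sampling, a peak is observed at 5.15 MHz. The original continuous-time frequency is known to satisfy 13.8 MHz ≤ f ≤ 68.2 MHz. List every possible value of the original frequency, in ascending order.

21.55 MHz, 31.85 MHz, 48.25 MHz, 58.55 MHz

Frequencies that alias to 5.15 MHz are k·fs ± 5.15 MHz for integer k ≥ 0.
k=0: 5.15 MHz.
k=1: 21.55 MHz, 31.85 MHz.
k=2: 48.25 MHz, 58.55 MHz.
k=3: 74.95 MHz, 85.25 MHz.
Within [13.8 MHz, 68.2 MHz]: 21.55 MHz, 31.85 MHz, 48.25 MHz, 58.55 MHz.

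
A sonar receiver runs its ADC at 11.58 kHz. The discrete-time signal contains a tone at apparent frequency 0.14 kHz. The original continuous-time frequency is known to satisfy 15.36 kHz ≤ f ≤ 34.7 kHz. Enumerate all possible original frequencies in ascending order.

23.02 kHz, 23.3 kHz, 34.6 kHz

Frequencies that alias to 0.14 kHz are k·fs ± 0.14 kHz for integer k ≥ 0.
k=0: 0.14 kHz.
k=1: 11.44 kHz, 11.72 kHz.
k=2: 23.02 kHz, 23.3 kHz.
k=3: 34.6 kHz, 34.88 kHz.
k=4: 46.18 kHz, 46.46 kHz.
Within [15.36 kHz, 34.7 kHz]: 23.02 kHz, 23.3 kHz, 34.6 kHz.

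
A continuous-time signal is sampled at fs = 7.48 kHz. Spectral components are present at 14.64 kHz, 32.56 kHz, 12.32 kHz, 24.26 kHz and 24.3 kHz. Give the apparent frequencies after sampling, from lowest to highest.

fs/2 = 3.74 kHz.
14.64 kHz mod fs = 7.16 kHz.
7.16 kHz > fs/2 = 3.74 kHz, folds to fs − 7.16 kHz = 0.32 kHz.
32.56 kHz mod fs = 2.64 kHz.
2.64 kHz ≤ fs/2 = 3.74 kHz, appears at 2.64 kHz.
12.32 kHz mod fs = 4.84 kHz.
4.84 kHz > fs/2 = 3.74 kHz, folds to fs − 4.84 kHz = 2.64 kHz.
24.26 kHz mod fs = 1.82 kHz.
1.82 kHz ≤ fs/2 = 3.74 kHz, appears at 1.82 kHz.
24.3 kHz mod fs = 1.86 kHz.
1.86 kHz ≤ fs/2 = 3.74 kHz, appears at 1.86 kHz.
Distinct values: {0.32 kHz, 1.82 kHz, 1.86 kHz, 2.64 kHz}.

0.32 kHz, 1.82 kHz, 1.86 kHz, 2.64 kHz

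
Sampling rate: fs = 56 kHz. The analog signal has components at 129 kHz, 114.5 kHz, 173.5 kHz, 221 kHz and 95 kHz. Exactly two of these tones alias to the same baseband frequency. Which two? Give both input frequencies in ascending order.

95 kHz, 129 kHz

fs/2 = 28 kHz.
129 kHz mod fs = 17 kHz.
17 kHz ≤ fs/2 = 28 kHz, appears at 17 kHz.
114.5 kHz mod fs = 2.5 kHz.
2.5 kHz ≤ fs/2 = 28 kHz, appears at 2.5 kHz.
173.5 kHz mod fs = 5.5 kHz.
5.5 kHz ≤ fs/2 = 28 kHz, appears at 5.5 kHz.
221 kHz mod fs = 53 kHz.
53 kHz > fs/2 = 28 kHz, folds to fs − 53 kHz = 3 kHz.
95 kHz mod fs = 39 kHz.
39 kHz > fs/2 = 28 kHz, folds to fs − 39 kHz = 17 kHz.
95 kHz and 129 kHz both map to 17 kHz.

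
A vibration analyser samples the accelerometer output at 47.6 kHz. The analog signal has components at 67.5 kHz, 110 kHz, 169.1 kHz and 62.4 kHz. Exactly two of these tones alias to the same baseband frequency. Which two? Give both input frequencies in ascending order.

fs/2 = 23.8 kHz.
67.5 kHz mod fs = 19.9 kHz.
19.9 kHz ≤ fs/2 = 23.8 kHz, appears at 19.9 kHz.
110 kHz mod fs = 14.8 kHz.
14.8 kHz ≤ fs/2 = 23.8 kHz, appears at 14.8 kHz.
169.1 kHz mod fs = 26.3 kHz.
26.3 kHz > fs/2 = 23.8 kHz, folds to fs − 26.3 kHz = 21.3 kHz.
62.4 kHz mod fs = 14.8 kHz.
14.8 kHz ≤ fs/2 = 23.8 kHz, appears at 14.8 kHz.
62.4 kHz and 110 kHz both map to 14.8 kHz.

62.4 kHz, 110 kHz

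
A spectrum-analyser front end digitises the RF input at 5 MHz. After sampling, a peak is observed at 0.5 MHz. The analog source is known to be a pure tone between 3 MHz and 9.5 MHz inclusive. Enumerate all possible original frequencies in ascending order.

Frequencies that alias to 0.5 MHz are k·fs ± 0.5 MHz for integer k ≥ 0.
k=0: 0.5 MHz.
k=1: 4.5 MHz, 5.5 MHz.
k=2: 9.5 MHz, 10.5 MHz.
k=3: 14.5 MHz, 15.5 MHz.
Within [3 MHz, 9.5 MHz]: 4.5 MHz, 5.5 MHz, 9.5 MHz.

4.5 MHz, 5.5 MHz, 9.5 MHz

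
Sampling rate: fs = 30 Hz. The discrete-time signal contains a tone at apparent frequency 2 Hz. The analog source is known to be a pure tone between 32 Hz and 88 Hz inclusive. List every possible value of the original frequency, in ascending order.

32 Hz, 58 Hz, 62 Hz, 88 Hz

Frequencies that alias to 2 Hz are k·fs ± 2 Hz for integer k ≥ 0.
k=0: 2 Hz.
k=1: 28 Hz, 32 Hz.
k=2: 58 Hz, 62 Hz.
k=3: 88 Hz, 92 Hz.
k=4: 118 Hz, 122 Hz.
Within [32 Hz, 88 Hz]: 32 Hz, 58 Hz, 62 Hz, 88 Hz.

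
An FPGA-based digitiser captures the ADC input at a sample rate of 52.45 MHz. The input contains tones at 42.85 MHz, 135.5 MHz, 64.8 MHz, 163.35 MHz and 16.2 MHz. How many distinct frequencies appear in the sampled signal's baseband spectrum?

5

fs/2 = 26.225 MHz.
42.85 MHz > fs/2 = 26.225 MHz, folds to fs − 42.85 MHz = 9.6 MHz.
135.5 MHz mod fs = 30.6 MHz.
30.6 MHz > fs/2 = 26.225 MHz, folds to fs − 30.6 MHz = 21.85 MHz.
64.8 MHz mod fs = 12.35 MHz.
12.35 MHz ≤ fs/2 = 26.225 MHz, appears at 12.35 MHz.
163.35 MHz mod fs = 6 MHz.
6 MHz ≤ fs/2 = 26.225 MHz, appears at 6 MHz.
16.2 MHz ≤ fs/2 = 26.225 MHz, passes unchanged.
Distinct values: {6 MHz, 9.6 MHz, 12.35 MHz, 16.2 MHz, 21.85 MHz} → 5.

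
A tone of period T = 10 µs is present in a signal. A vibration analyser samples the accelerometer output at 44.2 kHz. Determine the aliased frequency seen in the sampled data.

T = 10 µs → f = 1/T = 100 kHz.
100 kHz mod fs = 11.6 kHz.
11.6 kHz ≤ fs/2 = 22.1 kHz, appears at 11.6 kHz.

11.6 kHz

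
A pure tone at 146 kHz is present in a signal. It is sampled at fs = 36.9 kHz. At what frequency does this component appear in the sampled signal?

1.6 kHz

146 kHz mod fs = 35.3 kHz.
35.3 kHz > fs/2 = 18.45 kHz, folds to fs − 35.3 kHz = 1.6 kHz.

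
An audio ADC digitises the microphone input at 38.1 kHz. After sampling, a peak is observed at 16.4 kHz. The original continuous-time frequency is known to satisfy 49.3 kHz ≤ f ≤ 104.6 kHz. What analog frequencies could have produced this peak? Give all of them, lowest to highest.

54.5 kHz, 59.8 kHz, 92.6 kHz, 97.9 kHz

Frequencies that alias to 16.4 kHz are k·fs ± 16.4 kHz for integer k ≥ 0.
k=0: 16.4 kHz.
k=1: 21.7 kHz, 54.5 kHz.
k=2: 59.8 kHz, 92.6 kHz.
k=3: 97.9 kHz, 130.7 kHz.
k=4: 136 kHz, 168.8 kHz.
Within [49.3 kHz, 104.6 kHz]: 54.5 kHz, 59.8 kHz, 92.6 kHz, 97.9 kHz.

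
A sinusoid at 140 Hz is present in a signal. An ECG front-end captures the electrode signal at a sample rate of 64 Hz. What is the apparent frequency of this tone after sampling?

12 Hz

140 Hz mod fs = 12 Hz.
12 Hz ≤ fs/2 = 32 Hz, appears at 12 Hz.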